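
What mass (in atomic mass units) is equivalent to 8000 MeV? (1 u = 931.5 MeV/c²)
m = E/c² = 8.588 u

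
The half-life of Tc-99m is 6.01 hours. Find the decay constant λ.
λ = ln(2)/t½ = 0.1153 hour⁻¹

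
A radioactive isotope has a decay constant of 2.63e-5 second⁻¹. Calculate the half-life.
t½ = ln(2)/λ = 26360 seconds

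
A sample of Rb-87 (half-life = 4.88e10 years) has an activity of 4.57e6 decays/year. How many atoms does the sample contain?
N = A/λ = 3.217e17 atoms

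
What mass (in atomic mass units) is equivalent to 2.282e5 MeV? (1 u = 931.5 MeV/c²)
m = E/c² = 245 u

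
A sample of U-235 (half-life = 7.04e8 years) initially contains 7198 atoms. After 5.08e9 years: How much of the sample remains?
N = N₀(1/2)^(t/t½) = 48.42 atoms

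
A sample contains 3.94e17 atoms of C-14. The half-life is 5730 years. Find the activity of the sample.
A = λN = 4.766e13 decays/year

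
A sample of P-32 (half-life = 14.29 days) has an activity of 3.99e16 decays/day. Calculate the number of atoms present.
N = A/λ = 8.226e17 atoms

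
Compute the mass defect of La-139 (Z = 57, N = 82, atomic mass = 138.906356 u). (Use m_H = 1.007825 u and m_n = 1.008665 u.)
Δm = Z·m_H + N·m_n − M = 1.25 u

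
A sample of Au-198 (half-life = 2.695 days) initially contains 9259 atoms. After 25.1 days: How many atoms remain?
N = N₀(1/2)^(t/t½) = 14.55 atoms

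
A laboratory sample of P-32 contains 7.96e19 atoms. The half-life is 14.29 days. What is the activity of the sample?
A = λN = 3.861e18 decays/day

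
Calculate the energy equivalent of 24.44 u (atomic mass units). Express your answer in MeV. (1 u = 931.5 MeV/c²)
E = mc² = 22770 MeV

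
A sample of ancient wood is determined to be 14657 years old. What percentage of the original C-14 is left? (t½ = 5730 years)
N/N₀ = (1/2)^(t/t½) = 0.1698 = 17%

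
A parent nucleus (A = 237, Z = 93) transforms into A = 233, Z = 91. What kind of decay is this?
ΔA = -4, ΔZ = -2 ⇒ alpha decay (α)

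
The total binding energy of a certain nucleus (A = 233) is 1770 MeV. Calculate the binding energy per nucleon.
B.E./A = 1770/233 = 7.597 MeV/nucleon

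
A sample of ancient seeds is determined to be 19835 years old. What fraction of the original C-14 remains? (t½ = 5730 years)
N/N₀ = (1/2)^(t/t½) = 0.09077 = 9.08%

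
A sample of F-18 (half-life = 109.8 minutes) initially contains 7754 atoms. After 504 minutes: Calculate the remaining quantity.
N = N₀(1/2)^(t/t½) = 321.9 atoms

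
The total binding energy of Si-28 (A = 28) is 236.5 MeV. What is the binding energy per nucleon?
B.E./A = 236.5/28 = 8.446 MeV/nucleon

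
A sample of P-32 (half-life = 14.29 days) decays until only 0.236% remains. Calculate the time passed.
t = t½ × log₂(N₀/N) = 124.7 days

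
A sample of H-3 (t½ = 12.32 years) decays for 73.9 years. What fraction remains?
N/N₀ = (1/2)^(t/t½) = 0.01564 = 1.56%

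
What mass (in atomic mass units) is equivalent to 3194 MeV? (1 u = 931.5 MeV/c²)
m = E/c² = 3.429 u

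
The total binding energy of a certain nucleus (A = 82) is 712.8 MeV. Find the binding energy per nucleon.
B.E./A = 712.8/82 = 8.693 MeV/nucleon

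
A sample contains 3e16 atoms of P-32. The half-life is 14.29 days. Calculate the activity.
A = λN = 1.455e15 decays/day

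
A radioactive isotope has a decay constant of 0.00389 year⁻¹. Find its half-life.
t½ = ln(2)/λ = 178.2 years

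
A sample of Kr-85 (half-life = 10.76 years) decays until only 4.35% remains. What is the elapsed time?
t = t½ × log₂(N₀/N) = 48.67 years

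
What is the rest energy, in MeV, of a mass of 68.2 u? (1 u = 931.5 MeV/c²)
E = mc² = 63530 MeV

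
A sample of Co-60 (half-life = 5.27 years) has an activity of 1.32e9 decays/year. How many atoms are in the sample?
N = A/λ = 1.004e10 atoms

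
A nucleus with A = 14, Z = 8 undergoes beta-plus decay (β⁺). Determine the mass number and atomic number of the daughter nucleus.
Daughter: A = 14, Z = 7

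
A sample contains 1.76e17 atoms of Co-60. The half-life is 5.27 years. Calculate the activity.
A = λN = 2.315e16 decays/year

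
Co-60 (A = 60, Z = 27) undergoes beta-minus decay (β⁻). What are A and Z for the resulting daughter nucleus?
Daughter: A = 60, Z = 28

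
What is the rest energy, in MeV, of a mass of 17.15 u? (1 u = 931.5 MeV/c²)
E = mc² = 15980 MeV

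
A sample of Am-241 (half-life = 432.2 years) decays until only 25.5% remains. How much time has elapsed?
t = t½ × log₂(N₀/N) = 852.1 years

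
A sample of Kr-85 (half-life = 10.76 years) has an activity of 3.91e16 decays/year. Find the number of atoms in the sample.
N = A/λ = 6.07e17 atoms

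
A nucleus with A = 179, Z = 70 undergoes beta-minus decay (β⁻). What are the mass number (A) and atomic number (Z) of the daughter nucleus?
Daughter: A = 179, Z = 71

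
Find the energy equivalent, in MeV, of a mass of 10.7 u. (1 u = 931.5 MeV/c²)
E = mc² = 9967 MeV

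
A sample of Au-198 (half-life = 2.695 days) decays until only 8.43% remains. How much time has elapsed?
t = t½ × log₂(N₀/N) = 9.617 days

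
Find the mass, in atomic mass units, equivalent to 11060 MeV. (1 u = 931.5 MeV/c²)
m = E/c² = 11.87 u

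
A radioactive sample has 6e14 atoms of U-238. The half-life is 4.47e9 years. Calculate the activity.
A = λN = 93040 decays/year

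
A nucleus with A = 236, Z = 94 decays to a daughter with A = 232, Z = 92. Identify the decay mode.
ΔA = -4, ΔZ = -2 ⇒ alpha decay (α)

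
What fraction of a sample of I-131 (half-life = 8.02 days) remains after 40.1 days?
N/N₀ = (1/2)^(t/t½) = 0.03125 = 3.12%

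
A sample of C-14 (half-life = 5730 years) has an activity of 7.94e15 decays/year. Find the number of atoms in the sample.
N = A/λ = 6.564e19 atoms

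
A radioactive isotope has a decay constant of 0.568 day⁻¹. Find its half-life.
t½ = ln(2)/λ = 1.22 days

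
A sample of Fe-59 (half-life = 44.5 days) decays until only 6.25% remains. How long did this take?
t = t½ × log₂(N₀/N) = 178 days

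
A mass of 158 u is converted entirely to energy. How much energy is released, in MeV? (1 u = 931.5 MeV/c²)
E = mc² = 1.472e5 MeV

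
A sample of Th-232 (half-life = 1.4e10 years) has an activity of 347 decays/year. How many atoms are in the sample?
N = A/λ = 7.009e12 atoms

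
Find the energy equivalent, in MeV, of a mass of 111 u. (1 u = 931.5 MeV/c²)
E = mc² = 1.034e5 MeV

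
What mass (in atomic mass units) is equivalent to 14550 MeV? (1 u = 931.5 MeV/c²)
m = E/c² = 15.62 u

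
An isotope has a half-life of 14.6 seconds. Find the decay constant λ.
λ = ln(2)/t½ = 0.04748 second⁻¹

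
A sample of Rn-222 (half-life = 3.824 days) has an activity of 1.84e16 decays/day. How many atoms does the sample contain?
N = A/λ = 1.015e17 atoms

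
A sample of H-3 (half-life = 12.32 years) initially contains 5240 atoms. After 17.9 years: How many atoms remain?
N = N₀(1/2)^(t/t½) = 1914 atoms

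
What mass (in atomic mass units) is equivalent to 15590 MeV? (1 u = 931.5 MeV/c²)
m = E/c² = 16.74 u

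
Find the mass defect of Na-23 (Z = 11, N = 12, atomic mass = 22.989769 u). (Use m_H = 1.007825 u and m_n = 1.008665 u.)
Δm = Z·m_H + N·m_n − M = 0.2003 u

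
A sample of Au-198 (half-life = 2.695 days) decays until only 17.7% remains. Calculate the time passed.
t = t½ × log₂(N₀/N) = 6.733 days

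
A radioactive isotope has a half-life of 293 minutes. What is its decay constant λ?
λ = ln(2)/t½ = 0.002366 minute⁻¹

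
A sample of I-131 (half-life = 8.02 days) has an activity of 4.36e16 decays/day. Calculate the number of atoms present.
N = A/λ = 5.045e17 atoms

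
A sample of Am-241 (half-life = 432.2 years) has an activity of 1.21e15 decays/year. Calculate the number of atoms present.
N = A/λ = 7.545e17 atoms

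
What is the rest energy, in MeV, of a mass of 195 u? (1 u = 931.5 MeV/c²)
E = mc² = 1.816e5 MeV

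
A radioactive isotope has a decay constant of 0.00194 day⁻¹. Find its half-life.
t½ = ln(2)/λ = 357.3 days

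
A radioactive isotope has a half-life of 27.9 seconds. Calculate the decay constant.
λ = ln(2)/t½ = 0.02484 second⁻¹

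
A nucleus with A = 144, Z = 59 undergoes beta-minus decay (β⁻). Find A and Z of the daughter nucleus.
Daughter: A = 144, Z = 60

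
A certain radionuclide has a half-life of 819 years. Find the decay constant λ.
λ = ln(2)/t½ = 8.463e-4 year⁻¹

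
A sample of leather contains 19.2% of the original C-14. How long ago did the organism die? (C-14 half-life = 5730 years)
Age = t½ × log₂(1/ratio) = 13640 years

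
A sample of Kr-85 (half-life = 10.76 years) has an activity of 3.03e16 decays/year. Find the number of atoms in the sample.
N = A/λ = 4.704e17 atoms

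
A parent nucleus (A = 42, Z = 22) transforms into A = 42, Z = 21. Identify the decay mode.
ΔA = 0, ΔZ = -1 ⇒ beta-plus decay (β⁺) or electron capture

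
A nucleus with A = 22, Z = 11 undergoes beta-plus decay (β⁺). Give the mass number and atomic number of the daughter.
Daughter: A = 22, Z = 10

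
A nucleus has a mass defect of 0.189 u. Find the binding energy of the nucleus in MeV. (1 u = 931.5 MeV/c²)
B.E. = Δm × 931.5 = 176.1 MeV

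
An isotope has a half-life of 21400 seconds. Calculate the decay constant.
λ = ln(2)/t½ = 3.239e-5 second⁻¹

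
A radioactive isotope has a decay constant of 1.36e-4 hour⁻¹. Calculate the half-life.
t½ = ln(2)/λ = 5097 hours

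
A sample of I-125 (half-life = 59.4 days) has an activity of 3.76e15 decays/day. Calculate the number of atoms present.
N = A/λ = 3.222e17 atoms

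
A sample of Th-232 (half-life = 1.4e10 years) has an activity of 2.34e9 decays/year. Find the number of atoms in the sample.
N = A/λ = 4.726e19 atoms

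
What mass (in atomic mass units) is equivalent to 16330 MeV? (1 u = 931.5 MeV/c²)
m = E/c² = 17.53 u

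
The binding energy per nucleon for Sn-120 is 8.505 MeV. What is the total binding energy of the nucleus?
B.E. = 8.505 × 120 = 1021 MeV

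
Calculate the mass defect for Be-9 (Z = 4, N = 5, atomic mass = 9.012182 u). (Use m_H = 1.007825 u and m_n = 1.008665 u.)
Δm = Z·m_H + N·m_n − M = 0.06244 u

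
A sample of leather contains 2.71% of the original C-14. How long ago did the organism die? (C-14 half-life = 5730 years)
Age = t½ × log₂(1/ratio) = 29830 years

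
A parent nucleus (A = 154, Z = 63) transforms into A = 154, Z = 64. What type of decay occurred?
ΔA = 0, ΔZ = +1 ⇒ beta-minus decay (β⁻)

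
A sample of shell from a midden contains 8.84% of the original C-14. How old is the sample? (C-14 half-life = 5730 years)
Age = t½ × log₂(1/ratio) = 20050 years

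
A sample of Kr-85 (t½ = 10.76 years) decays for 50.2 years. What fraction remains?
N/N₀ = (1/2)^(t/t½) = 0.03941 = 3.94%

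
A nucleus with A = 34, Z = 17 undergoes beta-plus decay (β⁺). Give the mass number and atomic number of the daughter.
Daughter: A = 34, Z = 16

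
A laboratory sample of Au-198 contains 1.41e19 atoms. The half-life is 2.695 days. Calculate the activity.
A = λN = 3.626e18 decays/day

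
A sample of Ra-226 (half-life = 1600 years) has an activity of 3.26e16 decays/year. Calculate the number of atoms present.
N = A/λ = 7.525e19 atoms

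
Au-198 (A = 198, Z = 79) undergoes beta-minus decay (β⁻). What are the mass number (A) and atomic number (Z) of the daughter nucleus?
Daughter: A = 198, Z = 80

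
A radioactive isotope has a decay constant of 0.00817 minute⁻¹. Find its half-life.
t½ = ln(2)/λ = 84.84 minutes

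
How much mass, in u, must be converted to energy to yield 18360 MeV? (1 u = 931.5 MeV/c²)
m = E/c² = 19.71 u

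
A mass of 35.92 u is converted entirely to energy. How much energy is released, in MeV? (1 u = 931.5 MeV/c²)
E = mc² = 33460 MeV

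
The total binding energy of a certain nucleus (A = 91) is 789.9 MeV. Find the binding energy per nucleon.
B.E./A = 789.9/91 = 8.68 MeV/nucleon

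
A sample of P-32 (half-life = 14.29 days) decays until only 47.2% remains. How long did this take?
t = t½ × log₂(N₀/N) = 15.48 days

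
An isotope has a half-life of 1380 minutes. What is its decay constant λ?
λ = ln(2)/t½ = 5.023e-4 minute⁻¹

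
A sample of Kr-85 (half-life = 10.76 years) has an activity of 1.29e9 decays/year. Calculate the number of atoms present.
N = A/λ = 2.003e10 atoms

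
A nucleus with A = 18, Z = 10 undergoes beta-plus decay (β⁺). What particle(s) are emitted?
β⁺: positron (e⁺) + neutrino (νₑ)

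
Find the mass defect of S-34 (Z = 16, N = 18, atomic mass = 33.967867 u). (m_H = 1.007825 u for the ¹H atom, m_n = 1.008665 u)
Δm = Z·m_H + N·m_n − M = 0.3133 u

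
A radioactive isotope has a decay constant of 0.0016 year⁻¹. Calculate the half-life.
t½ = ln(2)/λ = 433.2 years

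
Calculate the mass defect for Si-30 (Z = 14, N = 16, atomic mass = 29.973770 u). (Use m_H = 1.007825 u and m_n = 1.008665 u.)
Δm = Z·m_H + N·m_n − M = 0.2744 u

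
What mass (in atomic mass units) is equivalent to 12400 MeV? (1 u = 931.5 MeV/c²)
m = E/c² = 13.31 u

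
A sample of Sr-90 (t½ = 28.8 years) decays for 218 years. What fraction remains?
N/N₀ = (1/2)^(t/t½) = 0.005265 = 0.526%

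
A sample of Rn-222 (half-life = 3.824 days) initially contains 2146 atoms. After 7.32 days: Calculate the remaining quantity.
N = N₀(1/2)^(t/t½) = 569.4 atoms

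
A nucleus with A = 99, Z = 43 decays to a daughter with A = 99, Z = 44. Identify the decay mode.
ΔA = 0, ΔZ = +1 ⇒ beta-minus decay (β⁻)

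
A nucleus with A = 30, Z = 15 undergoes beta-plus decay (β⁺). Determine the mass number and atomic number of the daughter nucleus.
Daughter: A = 30, Z = 14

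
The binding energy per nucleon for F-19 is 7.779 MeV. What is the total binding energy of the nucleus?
B.E. = 7.779 × 19 = 147.8 MeV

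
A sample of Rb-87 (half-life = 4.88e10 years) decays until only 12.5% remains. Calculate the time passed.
t = t½ × log₂(N₀/N) = 1.464e11 years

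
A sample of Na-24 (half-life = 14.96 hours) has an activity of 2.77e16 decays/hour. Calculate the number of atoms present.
N = A/λ = 5.978e17 atoms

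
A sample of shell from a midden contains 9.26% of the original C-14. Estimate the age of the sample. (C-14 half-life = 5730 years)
Age = t½ × log₂(1/ratio) = 19670 years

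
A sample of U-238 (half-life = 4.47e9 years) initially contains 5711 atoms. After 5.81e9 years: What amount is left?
N = N₀(1/2)^(t/t½) = 2320 atoms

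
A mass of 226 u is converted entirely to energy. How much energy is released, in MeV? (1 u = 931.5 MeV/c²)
E = mc² = 2.105e5 MeV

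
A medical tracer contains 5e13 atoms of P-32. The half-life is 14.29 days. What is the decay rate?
A = λN = 2.425e12 decays/day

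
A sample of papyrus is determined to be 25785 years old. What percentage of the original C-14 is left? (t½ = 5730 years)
N/N₀ = (1/2)^(t/t½) = 0.04419 = 4.42%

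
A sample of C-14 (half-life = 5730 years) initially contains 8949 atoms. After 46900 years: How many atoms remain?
N = N₀(1/2)^(t/t½) = 30.75 atoms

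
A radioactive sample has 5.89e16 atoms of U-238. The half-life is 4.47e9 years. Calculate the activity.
A = λN = 9.133e6 decays/year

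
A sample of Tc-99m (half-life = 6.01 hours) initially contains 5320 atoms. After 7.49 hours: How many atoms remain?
N = N₀(1/2)^(t/t½) = 2243 atoms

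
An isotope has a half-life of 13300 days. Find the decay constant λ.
λ = ln(2)/t½ = 5.212e-5 day⁻¹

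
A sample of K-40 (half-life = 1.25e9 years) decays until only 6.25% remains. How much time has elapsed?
t = t½ × log₂(N₀/N) = 5e9 years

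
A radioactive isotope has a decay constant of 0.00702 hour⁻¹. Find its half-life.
t½ = ln(2)/λ = 98.74 hours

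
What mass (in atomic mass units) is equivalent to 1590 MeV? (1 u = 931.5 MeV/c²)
m = E/c² = 1.707 u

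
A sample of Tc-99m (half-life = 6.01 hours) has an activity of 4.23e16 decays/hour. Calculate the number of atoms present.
N = A/λ = 3.668e17 atoms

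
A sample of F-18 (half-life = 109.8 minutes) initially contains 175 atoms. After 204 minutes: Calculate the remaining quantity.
N = N₀(1/2)^(t/t½) = 48.28 atoms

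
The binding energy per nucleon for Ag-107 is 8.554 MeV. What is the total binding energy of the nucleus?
B.E. = 8.554 × 107 = 915.3 MeV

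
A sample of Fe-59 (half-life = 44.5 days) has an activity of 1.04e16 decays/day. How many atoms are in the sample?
N = A/λ = 6.677e17 atoms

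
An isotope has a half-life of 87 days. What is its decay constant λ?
λ = ln(2)/t½ = 0.007967 day⁻¹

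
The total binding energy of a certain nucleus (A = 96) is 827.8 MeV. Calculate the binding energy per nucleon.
B.E./A = 827.8/96 = 8.623 MeV/nucleon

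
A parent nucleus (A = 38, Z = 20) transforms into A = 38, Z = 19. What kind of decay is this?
ΔA = 0, ΔZ = -1 ⇒ beta-plus decay (β⁺) or electron capture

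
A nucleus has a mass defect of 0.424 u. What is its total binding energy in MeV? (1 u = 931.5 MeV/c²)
B.E. = Δm × 931.5 = 395 MeV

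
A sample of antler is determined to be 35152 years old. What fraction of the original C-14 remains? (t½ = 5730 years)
N/N₀ = (1/2)^(t/t½) = 0.01423 = 1.42%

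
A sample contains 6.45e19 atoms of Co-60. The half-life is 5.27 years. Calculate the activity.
A = λN = 8.483e18 decays/year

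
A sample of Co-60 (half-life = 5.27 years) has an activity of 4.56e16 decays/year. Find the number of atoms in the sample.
N = A/λ = 3.467e17 atoms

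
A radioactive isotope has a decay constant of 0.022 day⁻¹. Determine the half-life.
t½ = ln(2)/λ = 31.51 days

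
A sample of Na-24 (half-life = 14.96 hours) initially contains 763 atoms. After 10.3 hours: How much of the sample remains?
N = N₀(1/2)^(t/t½) = 473.4 atoms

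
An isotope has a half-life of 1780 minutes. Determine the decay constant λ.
λ = ln(2)/t½ = 3.894e-4 minute⁻¹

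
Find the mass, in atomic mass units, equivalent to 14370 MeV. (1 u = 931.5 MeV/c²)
m = E/c² = 15.43 u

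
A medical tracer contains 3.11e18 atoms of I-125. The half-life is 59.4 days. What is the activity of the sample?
A = λN = 3.629e16 decays/day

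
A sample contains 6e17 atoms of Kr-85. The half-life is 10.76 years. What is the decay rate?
A = λN = 3.865e16 decays/year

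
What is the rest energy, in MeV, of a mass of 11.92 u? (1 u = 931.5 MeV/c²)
E = mc² = 11100 MeV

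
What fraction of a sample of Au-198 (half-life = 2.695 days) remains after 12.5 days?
N/N₀ = (1/2)^(t/t½) = 0.04016 = 4.02%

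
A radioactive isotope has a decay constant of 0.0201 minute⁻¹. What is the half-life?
t½ = ln(2)/λ = 34.48 minutes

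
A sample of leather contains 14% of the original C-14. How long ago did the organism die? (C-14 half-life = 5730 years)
Age = t½ × log₂(1/ratio) = 16250 years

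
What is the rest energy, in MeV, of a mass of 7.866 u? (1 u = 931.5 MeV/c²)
E = mc² = 7327 MeV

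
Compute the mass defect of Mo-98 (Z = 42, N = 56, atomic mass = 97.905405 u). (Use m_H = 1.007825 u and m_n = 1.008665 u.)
Δm = Z·m_H + N·m_n − M = 0.9085 u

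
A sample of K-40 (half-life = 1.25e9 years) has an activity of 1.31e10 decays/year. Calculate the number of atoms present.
N = A/λ = 2.362e19 atoms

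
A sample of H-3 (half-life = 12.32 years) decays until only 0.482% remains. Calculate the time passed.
t = t½ × log₂(N₀/N) = 94.82 years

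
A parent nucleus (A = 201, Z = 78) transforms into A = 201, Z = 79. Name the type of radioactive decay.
ΔA = 0, ΔZ = +1 ⇒ beta-minus decay (β⁻)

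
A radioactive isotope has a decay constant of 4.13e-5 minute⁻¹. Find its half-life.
t½ = ln(2)/λ = 16780 minutes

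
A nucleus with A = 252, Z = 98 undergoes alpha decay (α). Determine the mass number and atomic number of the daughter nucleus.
Daughter: A = 248, Z = 96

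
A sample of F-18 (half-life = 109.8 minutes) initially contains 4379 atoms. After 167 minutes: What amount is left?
N = N₀(1/2)^(t/t½) = 1526 atoms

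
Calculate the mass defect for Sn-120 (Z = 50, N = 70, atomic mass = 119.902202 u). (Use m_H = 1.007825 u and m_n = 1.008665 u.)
Δm = Z·m_H + N·m_n − M = 1.096 u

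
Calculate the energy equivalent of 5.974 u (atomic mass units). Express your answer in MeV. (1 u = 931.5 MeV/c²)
E = mc² = 5565 MeV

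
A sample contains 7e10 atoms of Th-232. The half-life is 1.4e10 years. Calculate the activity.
A = λN = 3.466 decays/year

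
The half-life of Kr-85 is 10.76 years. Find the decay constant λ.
λ = ln(2)/t½ = 0.06442 year⁻¹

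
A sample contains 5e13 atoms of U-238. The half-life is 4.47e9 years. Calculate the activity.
A = λN = 7753 decays/year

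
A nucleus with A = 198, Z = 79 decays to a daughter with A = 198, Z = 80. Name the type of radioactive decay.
ΔA = 0, ΔZ = +1 ⇒ beta-minus decay (β⁻)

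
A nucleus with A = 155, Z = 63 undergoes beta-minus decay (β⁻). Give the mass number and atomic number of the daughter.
Daughter: A = 155, Z = 64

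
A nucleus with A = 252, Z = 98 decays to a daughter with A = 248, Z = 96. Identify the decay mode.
ΔA = -4, ΔZ = -2 ⇒ alpha decay (α)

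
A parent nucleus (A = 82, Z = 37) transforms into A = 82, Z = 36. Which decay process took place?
ΔA = 0, ΔZ = -1 ⇒ beta-plus decay (β⁺) or electron capture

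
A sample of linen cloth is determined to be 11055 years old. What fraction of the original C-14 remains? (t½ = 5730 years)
N/N₀ = (1/2)^(t/t½) = 0.2626 = 26.3%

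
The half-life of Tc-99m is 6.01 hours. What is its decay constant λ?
λ = ln(2)/t½ = 0.1153 hour⁻¹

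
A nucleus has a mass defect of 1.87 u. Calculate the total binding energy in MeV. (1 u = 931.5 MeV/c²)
B.E. = Δm × 931.5 = 1742 MeV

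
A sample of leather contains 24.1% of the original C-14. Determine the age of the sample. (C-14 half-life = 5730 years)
Age = t½ × log₂(1/ratio) = 11760 years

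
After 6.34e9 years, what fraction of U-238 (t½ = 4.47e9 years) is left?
N/N₀ = (1/2)^(t/t½) = 0.3741 = 37.4%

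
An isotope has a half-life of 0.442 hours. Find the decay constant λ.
λ = ln(2)/t½ = 1.568 hour⁻¹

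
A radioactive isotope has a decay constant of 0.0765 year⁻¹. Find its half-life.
t½ = ln(2)/λ = 9.061 years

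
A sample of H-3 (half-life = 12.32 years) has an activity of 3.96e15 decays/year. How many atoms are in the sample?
N = A/λ = 7.039e16 atoms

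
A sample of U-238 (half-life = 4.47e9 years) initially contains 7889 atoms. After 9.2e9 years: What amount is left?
N = N₀(1/2)^(t/t½) = 1894 atoms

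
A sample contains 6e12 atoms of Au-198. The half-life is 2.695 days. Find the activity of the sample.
A = λN = 1.543e12 decays/day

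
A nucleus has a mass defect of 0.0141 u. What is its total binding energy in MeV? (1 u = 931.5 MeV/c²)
B.E. = Δm × 931.5 = 13.13 MeV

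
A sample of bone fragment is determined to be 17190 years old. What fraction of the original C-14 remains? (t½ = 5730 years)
N/N₀ = (1/2)^(t/t½) = 0.125 = 12.5%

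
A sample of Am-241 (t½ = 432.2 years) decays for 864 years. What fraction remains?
N/N₀ = (1/2)^(t/t½) = 0.2502 = 25%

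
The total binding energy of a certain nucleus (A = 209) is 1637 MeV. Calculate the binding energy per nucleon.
B.E./A = 1637/209 = 7.833 MeV/nucleon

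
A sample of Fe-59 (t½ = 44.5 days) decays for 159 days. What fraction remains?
N/N₀ = (1/2)^(t/t½) = 0.08403 = 8.4%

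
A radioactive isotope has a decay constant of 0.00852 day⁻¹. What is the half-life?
t½ = ln(2)/λ = 81.36 days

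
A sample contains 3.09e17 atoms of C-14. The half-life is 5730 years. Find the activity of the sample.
A = λN = 3.738e13 decays/year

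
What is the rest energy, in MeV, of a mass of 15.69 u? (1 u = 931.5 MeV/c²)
E = mc² = 14620 MeV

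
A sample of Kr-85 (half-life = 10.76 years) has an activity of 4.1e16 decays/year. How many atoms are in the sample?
N = A/λ = 6.365e17 atoms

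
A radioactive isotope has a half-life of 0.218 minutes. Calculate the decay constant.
λ = ln(2)/t½ = 3.18 minute⁻¹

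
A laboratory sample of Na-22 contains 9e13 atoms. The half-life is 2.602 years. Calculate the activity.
A = λN = 2.398e13 decays/year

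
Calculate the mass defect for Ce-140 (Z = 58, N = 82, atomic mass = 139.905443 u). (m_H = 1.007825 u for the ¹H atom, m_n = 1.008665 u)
Δm = Z·m_H + N·m_n − M = 1.259 u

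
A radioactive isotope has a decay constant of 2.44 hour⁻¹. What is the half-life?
t½ = ln(2)/λ = 0.2841 hours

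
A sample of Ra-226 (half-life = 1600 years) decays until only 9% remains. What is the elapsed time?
t = t½ × log₂(N₀/N) = 5558 years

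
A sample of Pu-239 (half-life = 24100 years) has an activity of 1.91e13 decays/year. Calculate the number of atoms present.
N = A/λ = 6.641e17 atoms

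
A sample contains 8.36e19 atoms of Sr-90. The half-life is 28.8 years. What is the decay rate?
A = λN = 2.012e18 decays/year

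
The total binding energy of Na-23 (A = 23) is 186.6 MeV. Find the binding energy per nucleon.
B.E./A = 186.6/23 = 8.113 MeV/nucleon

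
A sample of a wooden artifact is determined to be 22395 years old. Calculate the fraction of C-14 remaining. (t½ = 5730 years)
N/N₀ = (1/2)^(t/t½) = 0.0666 = 6.66%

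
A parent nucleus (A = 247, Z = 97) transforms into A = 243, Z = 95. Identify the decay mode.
ΔA = -4, ΔZ = -2 ⇒ alpha decay (α)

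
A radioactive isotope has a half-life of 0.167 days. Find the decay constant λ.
λ = ln(2)/t½ = 4.151 day⁻¹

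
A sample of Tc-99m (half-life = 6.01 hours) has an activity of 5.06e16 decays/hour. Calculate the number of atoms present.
N = A/λ = 4.387e17 atoms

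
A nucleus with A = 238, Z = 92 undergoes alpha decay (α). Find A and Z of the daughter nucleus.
Daughter: A = 234, Z = 90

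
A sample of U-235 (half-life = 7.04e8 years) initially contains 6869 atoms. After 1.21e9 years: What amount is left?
N = N₀(1/2)^(t/t½) = 2087 atoms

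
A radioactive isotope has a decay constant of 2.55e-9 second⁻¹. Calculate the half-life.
t½ = ln(2)/λ = 2.718e8 seconds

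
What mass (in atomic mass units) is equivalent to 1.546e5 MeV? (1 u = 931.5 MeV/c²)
m = E/c² = 166 u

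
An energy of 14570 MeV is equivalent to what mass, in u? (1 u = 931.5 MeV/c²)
m = E/c² = 15.64 u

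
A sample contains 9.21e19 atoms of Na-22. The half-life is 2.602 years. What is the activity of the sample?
A = λN = 2.453e19 decays/year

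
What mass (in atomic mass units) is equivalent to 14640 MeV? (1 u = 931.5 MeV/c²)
m = E/c² = 15.72 u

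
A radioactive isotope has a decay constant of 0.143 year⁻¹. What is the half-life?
t½ = ln(2)/λ = 4.847 years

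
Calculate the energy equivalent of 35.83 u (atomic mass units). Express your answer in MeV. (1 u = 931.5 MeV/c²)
E = mc² = 33380 MeV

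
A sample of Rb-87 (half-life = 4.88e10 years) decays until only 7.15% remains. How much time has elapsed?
t = t½ × log₂(N₀/N) = 1.857e11 years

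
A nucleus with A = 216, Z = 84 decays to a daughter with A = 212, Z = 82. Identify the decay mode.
ΔA = -4, ΔZ = -2 ⇒ alpha decay (α)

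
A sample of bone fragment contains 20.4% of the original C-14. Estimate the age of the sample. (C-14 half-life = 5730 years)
Age = t½ × log₂(1/ratio) = 13140 years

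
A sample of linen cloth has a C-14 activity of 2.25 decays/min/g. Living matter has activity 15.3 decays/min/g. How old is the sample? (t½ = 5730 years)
Age = t½ × log₂(A₀/A) = 15850 years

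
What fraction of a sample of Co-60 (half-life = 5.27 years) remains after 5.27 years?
N/N₀ = (1/2)^(t/t½) = 0.5 = 50%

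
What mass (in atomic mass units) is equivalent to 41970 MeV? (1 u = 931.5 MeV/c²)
m = E/c² = 45.06 u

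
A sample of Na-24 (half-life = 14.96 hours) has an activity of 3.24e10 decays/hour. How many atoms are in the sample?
N = A/λ = 6.993e11 atoms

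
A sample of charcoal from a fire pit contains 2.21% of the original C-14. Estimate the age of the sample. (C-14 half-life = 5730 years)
Age = t½ × log₂(1/ratio) = 31510 years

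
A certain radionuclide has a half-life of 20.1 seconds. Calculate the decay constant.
λ = ln(2)/t½ = 0.03448 second⁻¹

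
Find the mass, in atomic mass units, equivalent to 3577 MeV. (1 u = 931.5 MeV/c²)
m = E/c² = 3.84 u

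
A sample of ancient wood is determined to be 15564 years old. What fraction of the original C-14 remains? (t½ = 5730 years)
N/N₀ = (1/2)^(t/t½) = 0.1522 = 15.2%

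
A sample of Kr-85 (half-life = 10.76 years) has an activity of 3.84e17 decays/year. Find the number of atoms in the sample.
N = A/λ = 5.961e18 atoms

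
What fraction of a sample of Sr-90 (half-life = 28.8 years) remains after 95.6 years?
N/N₀ = (1/2)^(t/t½) = 0.1002 = 10%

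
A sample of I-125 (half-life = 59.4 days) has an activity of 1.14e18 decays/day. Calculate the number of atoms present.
N = A/λ = 9.769e19 atoms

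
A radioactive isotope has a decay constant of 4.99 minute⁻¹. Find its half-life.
t½ = ln(2)/λ = 0.1389 minutes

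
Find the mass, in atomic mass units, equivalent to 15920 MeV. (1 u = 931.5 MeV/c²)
m = E/c² = 17.09 u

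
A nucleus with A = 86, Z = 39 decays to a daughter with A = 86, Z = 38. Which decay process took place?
ΔA = 0, ΔZ = -1 ⇒ beta-plus decay (β⁺) or electron capture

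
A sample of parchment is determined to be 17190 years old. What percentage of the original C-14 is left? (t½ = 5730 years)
N/N₀ = (1/2)^(t/t½) = 0.125 = 12.5%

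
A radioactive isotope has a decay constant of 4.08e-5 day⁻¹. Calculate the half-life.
t½ = ln(2)/λ = 16990 days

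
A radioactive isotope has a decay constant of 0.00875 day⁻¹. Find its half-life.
t½ = ln(2)/λ = 79.22 days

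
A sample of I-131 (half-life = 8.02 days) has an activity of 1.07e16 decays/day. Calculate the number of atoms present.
N = A/λ = 1.238e17 atoms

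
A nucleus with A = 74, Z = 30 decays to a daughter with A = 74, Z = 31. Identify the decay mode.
ΔA = 0, ΔZ = +1 ⇒ beta-minus decay (β⁻)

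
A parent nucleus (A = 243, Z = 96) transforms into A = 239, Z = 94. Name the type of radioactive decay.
ΔA = -4, ΔZ = -2 ⇒ alpha decay (α)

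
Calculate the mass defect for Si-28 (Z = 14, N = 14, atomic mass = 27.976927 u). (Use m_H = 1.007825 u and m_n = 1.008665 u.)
Δm = Z·m_H + N·m_n − M = 0.2539 u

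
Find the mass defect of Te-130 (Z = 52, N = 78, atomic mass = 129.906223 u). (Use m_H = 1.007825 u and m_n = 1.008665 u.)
Δm = Z·m_H + N·m_n − M = 1.177 u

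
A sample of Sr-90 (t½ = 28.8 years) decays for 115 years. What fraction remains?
N/N₀ = (1/2)^(t/t½) = 0.0628 = 6.28%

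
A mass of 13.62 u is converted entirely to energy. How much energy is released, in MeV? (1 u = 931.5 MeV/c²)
E = mc² = 12690 MeV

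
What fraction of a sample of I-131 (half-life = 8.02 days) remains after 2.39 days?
N/N₀ = (1/2)^(t/t½) = 0.8134 = 81.3%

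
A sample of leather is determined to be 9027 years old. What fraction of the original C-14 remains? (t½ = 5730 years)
N/N₀ = (1/2)^(t/t½) = 0.3356 = 33.6%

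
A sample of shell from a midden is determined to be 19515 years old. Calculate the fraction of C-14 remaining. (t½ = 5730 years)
N/N₀ = (1/2)^(t/t½) = 0.09435 = 9.44%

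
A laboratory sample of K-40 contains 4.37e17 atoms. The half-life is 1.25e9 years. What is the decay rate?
A = λN = 2.423e8 decays/year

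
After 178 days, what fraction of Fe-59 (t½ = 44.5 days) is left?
N/N₀ = (1/2)^(t/t½) = 0.0625 = 6.25%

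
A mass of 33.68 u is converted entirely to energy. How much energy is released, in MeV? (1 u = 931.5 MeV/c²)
E = mc² = 31370 MeV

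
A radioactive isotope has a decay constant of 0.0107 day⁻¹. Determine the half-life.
t½ = ln(2)/λ = 64.78 days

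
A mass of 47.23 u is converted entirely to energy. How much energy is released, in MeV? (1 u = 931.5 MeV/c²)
E = mc² = 43990 MeV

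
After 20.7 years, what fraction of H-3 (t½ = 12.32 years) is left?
N/N₀ = (1/2)^(t/t½) = 0.312 = 31.2%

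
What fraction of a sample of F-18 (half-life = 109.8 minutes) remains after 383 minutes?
N/N₀ = (1/2)^(t/t½) = 0.08912 = 8.91%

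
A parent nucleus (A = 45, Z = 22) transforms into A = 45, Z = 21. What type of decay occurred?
ΔA = 0, ΔZ = -1 ⇒ beta-plus decay (β⁺) or electron capture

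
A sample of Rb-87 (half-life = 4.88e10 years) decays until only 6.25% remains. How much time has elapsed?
t = t½ × log₂(N₀/N) = 1.952e11 years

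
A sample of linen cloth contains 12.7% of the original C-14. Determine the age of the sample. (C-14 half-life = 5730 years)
Age = t½ × log₂(1/ratio) = 17060 years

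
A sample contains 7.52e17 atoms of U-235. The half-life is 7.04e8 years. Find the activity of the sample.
A = λN = 7.404e8 decays/year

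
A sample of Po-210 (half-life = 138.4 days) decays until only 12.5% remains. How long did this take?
t = t½ × log₂(N₀/N) = 415.2 days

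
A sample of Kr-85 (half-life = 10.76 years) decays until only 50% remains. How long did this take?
t = t½ × log₂(N₀/N) = 10.76 years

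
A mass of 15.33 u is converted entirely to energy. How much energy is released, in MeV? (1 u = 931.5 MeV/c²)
E = mc² = 14280 MeV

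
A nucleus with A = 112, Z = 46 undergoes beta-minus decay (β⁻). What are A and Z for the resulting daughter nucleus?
Daughter: A = 112, Z = 47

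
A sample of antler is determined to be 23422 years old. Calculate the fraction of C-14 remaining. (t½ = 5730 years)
N/N₀ = (1/2)^(t/t½) = 0.05882 = 5.88%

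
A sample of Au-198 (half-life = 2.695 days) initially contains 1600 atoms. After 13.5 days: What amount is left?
N = N₀(1/2)^(t/t½) = 49.68 atoms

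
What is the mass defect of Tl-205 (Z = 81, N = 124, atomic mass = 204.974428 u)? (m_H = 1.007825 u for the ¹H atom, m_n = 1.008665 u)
Δm = Z·m_H + N·m_n − M = 1.734 u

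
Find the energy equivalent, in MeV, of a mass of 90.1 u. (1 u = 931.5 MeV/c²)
E = mc² = 83930 MeV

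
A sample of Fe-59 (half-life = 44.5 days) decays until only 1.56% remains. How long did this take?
t = t½ × log₂(N₀/N) = 267.1 days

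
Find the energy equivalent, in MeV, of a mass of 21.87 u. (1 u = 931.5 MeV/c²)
E = mc² = 20370 MeV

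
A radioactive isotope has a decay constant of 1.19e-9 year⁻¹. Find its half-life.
t½ = ln(2)/λ = 5.825e8 years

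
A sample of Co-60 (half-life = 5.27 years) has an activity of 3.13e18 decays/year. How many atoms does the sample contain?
N = A/λ = 2.38e19 atoms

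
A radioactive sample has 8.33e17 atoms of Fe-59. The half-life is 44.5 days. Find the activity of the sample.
A = λN = 1.298e16 decays/day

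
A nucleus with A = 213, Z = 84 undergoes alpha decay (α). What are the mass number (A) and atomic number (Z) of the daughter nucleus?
Daughter: A = 209, Z = 82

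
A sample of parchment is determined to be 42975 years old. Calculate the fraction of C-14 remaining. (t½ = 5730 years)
N/N₀ = (1/2)^(t/t½) = 0.005524 = 0.552%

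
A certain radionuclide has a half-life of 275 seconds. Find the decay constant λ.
λ = ln(2)/t½ = 0.002521 second⁻¹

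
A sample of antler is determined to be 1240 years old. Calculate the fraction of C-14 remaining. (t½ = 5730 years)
N/N₀ = (1/2)^(t/t½) = 0.8607 = 86.1%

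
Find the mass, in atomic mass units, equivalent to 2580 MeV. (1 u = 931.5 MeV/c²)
m = E/c² = 2.77 u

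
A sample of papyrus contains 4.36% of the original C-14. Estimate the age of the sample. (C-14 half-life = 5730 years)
Age = t½ × log₂(1/ratio) = 25900 years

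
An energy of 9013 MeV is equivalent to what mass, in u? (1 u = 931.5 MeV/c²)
m = E/c² = 9.676 u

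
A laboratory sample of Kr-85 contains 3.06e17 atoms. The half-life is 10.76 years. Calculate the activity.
A = λN = 1.971e16 decays/year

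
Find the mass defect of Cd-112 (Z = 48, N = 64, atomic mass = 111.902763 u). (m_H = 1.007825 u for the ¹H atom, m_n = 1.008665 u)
Δm = Z·m_H + N·m_n − M = 1.027 u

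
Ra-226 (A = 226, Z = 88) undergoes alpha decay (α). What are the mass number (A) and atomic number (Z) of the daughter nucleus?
Daughter: A = 222, Z = 86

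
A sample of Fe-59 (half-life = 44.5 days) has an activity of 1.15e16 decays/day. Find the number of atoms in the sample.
N = A/λ = 7.383e17 atoms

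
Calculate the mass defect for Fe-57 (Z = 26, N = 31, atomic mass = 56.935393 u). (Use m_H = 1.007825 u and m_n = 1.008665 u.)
Δm = Z·m_H + N·m_n − M = 0.5367 u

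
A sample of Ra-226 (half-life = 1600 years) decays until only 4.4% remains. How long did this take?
t = t½ × log₂(N₀/N) = 7210 years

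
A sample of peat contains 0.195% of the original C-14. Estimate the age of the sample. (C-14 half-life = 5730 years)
Age = t½ × log₂(1/ratio) = 51580 years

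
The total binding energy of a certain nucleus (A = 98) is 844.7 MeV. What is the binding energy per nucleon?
B.E./A = 844.7/98 = 8.619 MeV/nucleon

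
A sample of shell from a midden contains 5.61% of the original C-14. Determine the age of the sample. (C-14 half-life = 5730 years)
Age = t½ × log₂(1/ratio) = 23810 years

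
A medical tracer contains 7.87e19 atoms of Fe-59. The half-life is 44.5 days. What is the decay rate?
A = λN = 1.226e18 decays/day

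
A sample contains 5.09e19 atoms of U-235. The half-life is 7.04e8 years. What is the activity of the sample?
A = λN = 5.012e10 decays/year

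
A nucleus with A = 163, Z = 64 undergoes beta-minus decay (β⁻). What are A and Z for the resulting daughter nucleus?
Daughter: A = 163, Z = 65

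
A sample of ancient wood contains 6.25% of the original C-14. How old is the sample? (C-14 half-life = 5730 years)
Age = t½ × log₂(1/ratio) = 22920 years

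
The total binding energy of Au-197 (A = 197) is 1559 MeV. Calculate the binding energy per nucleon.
B.E./A = 1559/197 = 7.914 MeV/nucleon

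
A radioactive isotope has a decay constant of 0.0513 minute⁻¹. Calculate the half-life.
t½ = ln(2)/λ = 13.51 minutes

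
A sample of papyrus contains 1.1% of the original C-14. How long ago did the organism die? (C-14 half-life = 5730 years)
Age = t½ × log₂(1/ratio) = 37280 years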